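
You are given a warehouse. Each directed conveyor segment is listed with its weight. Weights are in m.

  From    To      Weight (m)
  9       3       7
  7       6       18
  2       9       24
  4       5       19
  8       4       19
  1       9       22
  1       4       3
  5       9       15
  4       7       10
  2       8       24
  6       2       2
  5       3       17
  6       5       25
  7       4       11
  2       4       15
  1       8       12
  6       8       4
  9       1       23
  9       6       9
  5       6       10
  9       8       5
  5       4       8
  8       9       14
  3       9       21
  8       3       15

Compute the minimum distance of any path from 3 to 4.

Running Dijkstra from 3:
3: 0
9: 21  (via 3)
8: 26  (via 9)
6: 30  (via 9)
2: 32  (via 6)
1: 44  (via 9)
4: 45  (via 8)
Shortest route: 3 → 9 → 8 → 4 = 45 m.

45 m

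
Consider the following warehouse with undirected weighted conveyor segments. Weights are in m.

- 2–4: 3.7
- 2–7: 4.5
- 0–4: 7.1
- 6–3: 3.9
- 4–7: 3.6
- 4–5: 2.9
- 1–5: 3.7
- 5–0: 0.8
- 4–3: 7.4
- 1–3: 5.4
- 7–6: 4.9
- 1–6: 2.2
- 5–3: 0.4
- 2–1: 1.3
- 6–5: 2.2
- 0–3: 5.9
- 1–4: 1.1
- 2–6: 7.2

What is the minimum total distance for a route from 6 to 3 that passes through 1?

6.3 m

Best 6 to 1: 6–1 costing 2.2
Best 1 to 3: 1–5–3 costing 4.1
Total via 1: 2.2 + 4.1 = 6.3 m.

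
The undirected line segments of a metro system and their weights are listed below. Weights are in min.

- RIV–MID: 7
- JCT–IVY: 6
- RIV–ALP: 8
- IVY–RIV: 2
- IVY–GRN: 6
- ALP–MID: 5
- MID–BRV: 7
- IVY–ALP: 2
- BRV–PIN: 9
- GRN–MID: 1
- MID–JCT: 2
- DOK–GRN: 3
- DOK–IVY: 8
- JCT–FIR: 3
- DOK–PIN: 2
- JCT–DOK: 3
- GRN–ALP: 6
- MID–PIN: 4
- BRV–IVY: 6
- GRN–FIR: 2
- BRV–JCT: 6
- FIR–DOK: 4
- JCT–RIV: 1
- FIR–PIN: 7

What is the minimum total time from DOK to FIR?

Enumerating some paths:
DOK → JCT → FIR: 3+3 = 6
DOK → GRN → FIR: 3+2 = 5
DOK → FIR: 4 = 4
Cheapest is DOK → FIR at 4 min.

4 min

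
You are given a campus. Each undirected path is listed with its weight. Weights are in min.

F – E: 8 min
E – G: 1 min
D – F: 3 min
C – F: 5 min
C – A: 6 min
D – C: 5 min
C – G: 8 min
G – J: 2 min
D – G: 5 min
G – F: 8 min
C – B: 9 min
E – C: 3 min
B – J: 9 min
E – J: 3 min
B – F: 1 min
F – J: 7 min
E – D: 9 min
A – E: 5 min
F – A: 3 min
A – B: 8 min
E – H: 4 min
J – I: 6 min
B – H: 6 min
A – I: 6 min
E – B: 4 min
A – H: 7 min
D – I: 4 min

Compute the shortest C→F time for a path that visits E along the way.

8 min

Shortest C→E: C → E = 3
Best E to F: E → B → F costing 5
Total via E: 3 + 5 = 8 min.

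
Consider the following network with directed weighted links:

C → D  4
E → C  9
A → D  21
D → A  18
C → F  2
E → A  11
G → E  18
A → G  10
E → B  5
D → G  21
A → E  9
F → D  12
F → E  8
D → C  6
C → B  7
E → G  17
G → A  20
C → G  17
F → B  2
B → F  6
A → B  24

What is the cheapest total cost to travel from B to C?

Compare a few routes:
B → F → E → A → D → C: 6+8+11+21+6 = 52
B → F → D → C: 6+12+6 = 24
B → F → E → C: 6+8+9 = 23
Cheapest is B → F → E → C at 23.

23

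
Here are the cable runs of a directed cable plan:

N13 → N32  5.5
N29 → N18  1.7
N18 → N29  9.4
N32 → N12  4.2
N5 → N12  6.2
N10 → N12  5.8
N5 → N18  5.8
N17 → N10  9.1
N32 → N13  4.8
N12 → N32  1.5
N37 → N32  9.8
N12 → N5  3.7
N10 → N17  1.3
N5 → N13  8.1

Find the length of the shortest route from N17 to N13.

Candidate routes:
N17–N10–N12–N32–N13: 9.1+5.8+1.5+4.8 = 21.2
N17–N10–N12–N5–N13: 9.1+5.8+3.7+8.1 = 26.7
Cheapest is N17–N10–N12–N32–N13 at 21.2.

21.2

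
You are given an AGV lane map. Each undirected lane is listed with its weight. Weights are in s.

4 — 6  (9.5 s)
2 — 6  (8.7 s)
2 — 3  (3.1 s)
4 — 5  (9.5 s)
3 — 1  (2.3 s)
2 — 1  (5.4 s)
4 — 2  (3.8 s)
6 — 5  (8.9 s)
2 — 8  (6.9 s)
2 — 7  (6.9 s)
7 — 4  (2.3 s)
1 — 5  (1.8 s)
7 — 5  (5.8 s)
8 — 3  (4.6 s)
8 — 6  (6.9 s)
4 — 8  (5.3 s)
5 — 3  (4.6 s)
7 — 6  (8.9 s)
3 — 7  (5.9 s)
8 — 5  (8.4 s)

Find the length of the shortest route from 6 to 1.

Shortest distances from 6:
6: 0
8: 6.9  (via 6)
2: 8.7  (via 6)
5: 8.9  (via 6)
7: 8.9  (via 6)
4: 9.5  (via 6)
1: 10.7  (via 5)
Shortest route: 6–5–1 = 10.7 s.

10.7 s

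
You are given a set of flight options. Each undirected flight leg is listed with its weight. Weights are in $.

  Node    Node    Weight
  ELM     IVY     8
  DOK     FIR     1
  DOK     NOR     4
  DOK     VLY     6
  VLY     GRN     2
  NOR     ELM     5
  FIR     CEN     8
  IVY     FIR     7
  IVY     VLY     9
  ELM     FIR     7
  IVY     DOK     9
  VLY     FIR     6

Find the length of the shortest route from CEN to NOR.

Running Dijkstra from CEN:
CEN: 0
FIR: 8  (via CEN)
DOK: 9  (via FIR)
NOR: 13  (via DOK)
Shortest route: CEN–FIR–DOK–NOR = $13.

$13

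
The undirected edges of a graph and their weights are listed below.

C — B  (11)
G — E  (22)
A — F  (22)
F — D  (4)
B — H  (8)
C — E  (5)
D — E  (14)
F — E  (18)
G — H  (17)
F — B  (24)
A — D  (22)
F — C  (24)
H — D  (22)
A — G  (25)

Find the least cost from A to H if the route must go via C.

60

Best A to C: A → D → E → C costing 41
Best C to H: C → B → H costing 19
Total via C: 41 + 19 = 60.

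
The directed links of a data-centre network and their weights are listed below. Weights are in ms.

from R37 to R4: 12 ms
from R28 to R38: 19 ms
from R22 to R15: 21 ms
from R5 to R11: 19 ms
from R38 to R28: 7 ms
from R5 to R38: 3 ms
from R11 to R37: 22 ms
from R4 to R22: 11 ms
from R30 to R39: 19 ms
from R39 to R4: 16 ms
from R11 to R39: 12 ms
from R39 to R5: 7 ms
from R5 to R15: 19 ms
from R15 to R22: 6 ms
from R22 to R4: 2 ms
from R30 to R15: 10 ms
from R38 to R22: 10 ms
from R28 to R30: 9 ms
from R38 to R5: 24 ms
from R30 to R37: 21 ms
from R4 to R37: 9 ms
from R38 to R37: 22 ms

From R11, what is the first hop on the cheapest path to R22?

R39

Compare a few routes:
R11–R39–R5–R15–R22: 12+7+19+6 = 44
R11–R37–R4–R22: 22+12+11 = 45
R11–R39–R4–R22: 12+16+11 = 39
R11–R39–R5–R38–R22: 12+7+3+10 = 32
Cheapest is R11–R39–R5–R38–R22 at 32 ms.
So from R11 the first move is to R39.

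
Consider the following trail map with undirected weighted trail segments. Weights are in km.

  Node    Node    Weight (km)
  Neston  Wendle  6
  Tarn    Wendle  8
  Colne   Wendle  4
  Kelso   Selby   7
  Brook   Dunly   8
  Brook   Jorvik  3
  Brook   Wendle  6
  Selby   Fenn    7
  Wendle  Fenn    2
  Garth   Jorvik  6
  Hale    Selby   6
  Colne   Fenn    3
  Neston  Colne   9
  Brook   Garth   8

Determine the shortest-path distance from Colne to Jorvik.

13 km

Running Dijkstra from Colne:
Colne: 0
Fenn: 3  (via Colne)
Wendle: 4  (via Colne)
Neston: 9  (via Colne)
Brook: 10  (via Wendle)
Selby: 10  (via Fenn)
Tarn: 12  (via Wendle)
Jorvik: 13  (via Brook)
Shortest route: Colne → Wendle → Brook → Jorvik = 13 km.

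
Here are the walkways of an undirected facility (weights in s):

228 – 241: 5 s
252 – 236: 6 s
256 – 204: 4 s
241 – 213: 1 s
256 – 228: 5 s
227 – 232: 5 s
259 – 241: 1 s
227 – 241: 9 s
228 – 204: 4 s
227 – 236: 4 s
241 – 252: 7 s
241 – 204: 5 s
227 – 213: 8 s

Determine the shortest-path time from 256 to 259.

Candidate routes:
256 - 228 - 241 - 259: 5+5+1 = 11
256 - 204 - 228 - 241 - 259: 4+4+5+1 = 14
256 - 204 - 241 - 259: 4+5+1 = 10
256 - 228 - 204 - 241 - 259: 5+4+5+1 = 15
The minimum is 10 s via 256 - 204 - 241 - 259.

10 s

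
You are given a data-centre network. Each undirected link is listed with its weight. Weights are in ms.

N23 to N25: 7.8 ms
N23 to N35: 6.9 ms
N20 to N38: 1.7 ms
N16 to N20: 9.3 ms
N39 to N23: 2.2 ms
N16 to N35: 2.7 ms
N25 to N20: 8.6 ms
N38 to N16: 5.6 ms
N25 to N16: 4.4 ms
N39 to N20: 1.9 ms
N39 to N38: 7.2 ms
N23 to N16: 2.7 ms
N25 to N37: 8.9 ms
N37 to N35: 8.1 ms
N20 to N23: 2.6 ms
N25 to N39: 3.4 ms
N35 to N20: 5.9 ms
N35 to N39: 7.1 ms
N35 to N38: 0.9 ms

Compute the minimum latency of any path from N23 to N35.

5.2 ms

Enumerating some paths:
N23 - N16 - N35: 2.7+2.7 = 5.4
N23 - N20 - N38 - N35: 2.6+1.7+0.9 = 5.2
Cheapest is N23 - N20 - N38 - N35 at 5.2 ms.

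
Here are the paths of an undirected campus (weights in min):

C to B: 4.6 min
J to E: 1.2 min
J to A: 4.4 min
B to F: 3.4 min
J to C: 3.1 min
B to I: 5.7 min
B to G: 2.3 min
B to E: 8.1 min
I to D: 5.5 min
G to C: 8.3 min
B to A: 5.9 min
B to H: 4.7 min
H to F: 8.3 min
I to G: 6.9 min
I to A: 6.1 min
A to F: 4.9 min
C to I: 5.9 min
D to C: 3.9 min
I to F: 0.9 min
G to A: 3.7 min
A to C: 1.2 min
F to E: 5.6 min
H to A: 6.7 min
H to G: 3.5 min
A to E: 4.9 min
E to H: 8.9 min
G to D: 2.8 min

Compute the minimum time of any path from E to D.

8.2 min

Settle nodes by increasing distance from E:
E: 0
J: 1.2  (via E)
C: 4.3  (via J)
A: 4.9  (via E)
F: 5.6  (via E)
I: 6.5  (via F)
B: 8.1  (via E)
D: 8.2  (via C)
Shortest route: E–J–C–D = 8.2 min.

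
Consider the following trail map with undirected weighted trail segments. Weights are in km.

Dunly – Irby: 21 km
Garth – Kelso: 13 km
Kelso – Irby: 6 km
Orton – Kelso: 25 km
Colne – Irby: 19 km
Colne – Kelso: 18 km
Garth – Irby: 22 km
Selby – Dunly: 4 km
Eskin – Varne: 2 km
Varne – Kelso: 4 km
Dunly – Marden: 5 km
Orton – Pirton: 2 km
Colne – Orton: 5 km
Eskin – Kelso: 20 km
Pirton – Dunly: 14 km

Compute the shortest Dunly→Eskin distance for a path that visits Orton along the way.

Best Dunly to Orton: Dunly → Pirton → Orton costing 16
Shortest Orton→Eskin: Orton → Colne → Kelso → Varne → Eskin = 29
Total via Orton: 16 + 29 = 45 km.

45 km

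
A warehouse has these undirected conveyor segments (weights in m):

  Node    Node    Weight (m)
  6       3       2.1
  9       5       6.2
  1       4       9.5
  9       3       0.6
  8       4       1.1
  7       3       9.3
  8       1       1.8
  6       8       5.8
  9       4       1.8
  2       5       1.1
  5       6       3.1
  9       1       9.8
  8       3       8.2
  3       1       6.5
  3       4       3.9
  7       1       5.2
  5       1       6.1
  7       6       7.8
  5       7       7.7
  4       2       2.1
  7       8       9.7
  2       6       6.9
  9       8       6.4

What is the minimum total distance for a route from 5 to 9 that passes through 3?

Best 5 to 3: 5–6–3 costing 5.2
Best 3 to 9: 3–9 costing 0.6
Total via 3: 5.2 + 0.6 = 5.8 m.

5.8 m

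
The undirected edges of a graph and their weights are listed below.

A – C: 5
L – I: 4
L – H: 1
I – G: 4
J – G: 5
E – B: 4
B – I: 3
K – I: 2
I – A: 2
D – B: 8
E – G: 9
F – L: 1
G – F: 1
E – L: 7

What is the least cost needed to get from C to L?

11

Compare a few routes:
C → A → I → G → F → L: 5+2+4+1+1 = 13
C → A → I → L: 5+2+4 = 11
Cheapest is C → A → I → L at 11.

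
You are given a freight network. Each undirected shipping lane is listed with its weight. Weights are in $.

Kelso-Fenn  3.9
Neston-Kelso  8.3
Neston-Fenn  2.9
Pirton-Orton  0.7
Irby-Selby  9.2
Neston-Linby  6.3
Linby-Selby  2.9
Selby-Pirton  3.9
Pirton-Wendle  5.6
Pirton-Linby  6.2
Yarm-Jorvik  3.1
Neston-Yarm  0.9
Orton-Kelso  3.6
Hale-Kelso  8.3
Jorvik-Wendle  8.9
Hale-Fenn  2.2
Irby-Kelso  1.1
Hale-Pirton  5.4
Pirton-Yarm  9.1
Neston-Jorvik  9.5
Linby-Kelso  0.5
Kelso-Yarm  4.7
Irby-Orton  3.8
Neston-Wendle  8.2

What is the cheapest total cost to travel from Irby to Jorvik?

$8.9

Shortest distances from Irby:
Irby: 0
Kelso: 1.1  (via Irby)
Linby: 1.6  (via Kelso)
Orton: 3.8  (via Irby)
Selby: 4.5  (via Linby)
Pirton: 4.5  (via Orton)
Fenn: 5  (via Kelso)
Yarm: 5.8  (via Kelso)
Neston: 6.7  (via Yarm)
Hale: 7.2  (via Fenn)
Jorvik: 8.9  (via Yarm)
Shortest route: Irby → Kelso → Yarm → Jorvik = $8.9.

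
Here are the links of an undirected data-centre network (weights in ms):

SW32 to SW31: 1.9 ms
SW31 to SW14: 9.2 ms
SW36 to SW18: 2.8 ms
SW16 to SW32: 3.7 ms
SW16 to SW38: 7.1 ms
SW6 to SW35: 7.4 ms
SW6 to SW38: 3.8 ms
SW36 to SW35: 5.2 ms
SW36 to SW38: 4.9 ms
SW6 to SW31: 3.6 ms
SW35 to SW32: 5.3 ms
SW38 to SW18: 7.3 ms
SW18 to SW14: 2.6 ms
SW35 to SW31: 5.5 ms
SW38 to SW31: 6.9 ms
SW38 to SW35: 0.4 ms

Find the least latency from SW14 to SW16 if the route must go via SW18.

17 ms

Best SW14 to SW18: SW14 → SW18 costing 2.6
Best SW18 to SW16: SW18 → SW38 → SW16 costing 14.4
Total via SW18: 2.6 + 14.4 = 17 ms.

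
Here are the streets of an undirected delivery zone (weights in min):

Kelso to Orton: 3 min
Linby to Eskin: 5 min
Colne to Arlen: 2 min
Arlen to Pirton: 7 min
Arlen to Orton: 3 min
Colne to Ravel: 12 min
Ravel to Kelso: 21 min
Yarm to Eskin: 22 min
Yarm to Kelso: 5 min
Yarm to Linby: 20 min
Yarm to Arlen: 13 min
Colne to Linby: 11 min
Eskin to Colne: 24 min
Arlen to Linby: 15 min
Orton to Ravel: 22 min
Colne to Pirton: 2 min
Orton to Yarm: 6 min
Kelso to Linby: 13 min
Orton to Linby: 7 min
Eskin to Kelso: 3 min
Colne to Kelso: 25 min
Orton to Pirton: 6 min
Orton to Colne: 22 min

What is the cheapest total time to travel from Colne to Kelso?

Shortest distances from Colne:
Colne: 0
Arlen: 2  (via Colne)
Pirton: 2  (via Colne)
Orton: 5  (via Arlen)
Kelso: 8  (via Orton)
Shortest route: Colne → Arlen → Orton → Kelso = 8 min.

8 min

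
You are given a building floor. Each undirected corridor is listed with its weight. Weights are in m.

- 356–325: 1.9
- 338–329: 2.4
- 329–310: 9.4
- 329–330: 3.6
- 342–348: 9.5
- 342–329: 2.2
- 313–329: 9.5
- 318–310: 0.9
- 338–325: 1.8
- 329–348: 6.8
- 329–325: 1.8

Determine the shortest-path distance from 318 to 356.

Candidate routes:
318–310–329–325–356: 0.9+9.4+1.8+1.9 = 14
318–310–329–338–325–356: 0.9+9.4+2.4+1.8+1.9 = 16.4
The minimum is 14 m via 318–310–329–325–356.

14 m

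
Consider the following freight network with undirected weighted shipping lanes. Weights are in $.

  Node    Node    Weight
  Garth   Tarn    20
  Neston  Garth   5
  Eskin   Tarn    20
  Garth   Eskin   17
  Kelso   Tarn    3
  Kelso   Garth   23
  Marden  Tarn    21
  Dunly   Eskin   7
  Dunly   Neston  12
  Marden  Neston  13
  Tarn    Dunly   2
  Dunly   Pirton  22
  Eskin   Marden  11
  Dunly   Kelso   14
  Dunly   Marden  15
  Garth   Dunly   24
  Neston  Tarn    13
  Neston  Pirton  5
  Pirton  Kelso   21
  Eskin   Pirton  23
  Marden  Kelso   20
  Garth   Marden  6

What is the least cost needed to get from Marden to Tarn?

Shortest distances from Marden:
Marden: 0
Garth: 6  (via Marden)
Neston: 11  (via Garth)
Eskin: 11  (via Marden)
Dunly: 15  (via Marden)
Pirton: 16  (via Neston)
Tarn: 17  (via Dunly)
Shortest route: Marden–Dunly–Tarn = $17.

$17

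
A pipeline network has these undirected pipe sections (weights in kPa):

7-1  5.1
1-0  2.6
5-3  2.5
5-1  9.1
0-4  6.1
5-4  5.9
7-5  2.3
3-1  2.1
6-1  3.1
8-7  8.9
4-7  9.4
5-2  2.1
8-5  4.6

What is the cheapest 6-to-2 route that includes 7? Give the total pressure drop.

Shortest 6→7: 6 → 1 → 7 = 8.2
Shortest 7→2: 7 → 5 → 2 = 4.4
Total via 7: 8.2 + 4.4 = 12.6 kPa.

12.6 kPa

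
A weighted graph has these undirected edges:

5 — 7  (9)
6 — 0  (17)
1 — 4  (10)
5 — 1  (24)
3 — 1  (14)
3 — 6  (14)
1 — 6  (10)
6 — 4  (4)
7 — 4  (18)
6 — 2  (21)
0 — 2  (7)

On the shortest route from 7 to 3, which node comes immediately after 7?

4

Candidate routes:
7 → 5 → 1 → 3: 9+24+14 = 47
7 → 4 → 6 → 3: 18+4+14 = 36
7 → 4 → 1 → 3: 18+10+14 = 42
7 → 4 → 6 → 1 → 3: 18+4+10+14 = 46
The minimum is 36 via 7 → 4 → 6 → 3.
So from 7 the first move is to 4.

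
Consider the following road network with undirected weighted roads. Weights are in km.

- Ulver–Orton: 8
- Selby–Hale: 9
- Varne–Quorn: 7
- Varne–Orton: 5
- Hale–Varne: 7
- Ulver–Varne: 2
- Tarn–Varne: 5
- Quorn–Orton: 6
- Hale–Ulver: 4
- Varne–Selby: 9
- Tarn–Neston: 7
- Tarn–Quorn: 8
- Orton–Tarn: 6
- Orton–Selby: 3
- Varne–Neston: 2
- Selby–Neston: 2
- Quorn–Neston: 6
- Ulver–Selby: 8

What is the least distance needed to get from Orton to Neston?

Compare a few routes:
Orton–Varne–Neston: 5+2 = 7
Orton–Quorn–Neston: 6+6 = 12
Orton–Selby–Neston: 3+2 = 5
The minimum is 5 km via Orton–Selby–Neston.

5 km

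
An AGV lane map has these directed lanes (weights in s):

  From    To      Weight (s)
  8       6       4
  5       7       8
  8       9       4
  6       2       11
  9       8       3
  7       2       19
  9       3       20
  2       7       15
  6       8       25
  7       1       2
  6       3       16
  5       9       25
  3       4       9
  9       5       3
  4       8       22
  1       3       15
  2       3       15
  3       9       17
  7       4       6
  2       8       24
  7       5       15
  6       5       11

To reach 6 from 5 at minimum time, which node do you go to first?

Candidate routes:
5 - 7 - 4 - 8 - 6: 8+6+22+4 = 40
5 - 9 - 8 - 6: 25+3+4 = 32
5 - 7 - 2 - 8 - 6: 8+19+24+4 = 55
5 - 7 - 1 - 3 - 9 - 8 - 6: 8+2+15+17+3+4 = 49
The minimum is 32 s via 5 - 9 - 8 - 6.
So from 5 the first move is to 9.

9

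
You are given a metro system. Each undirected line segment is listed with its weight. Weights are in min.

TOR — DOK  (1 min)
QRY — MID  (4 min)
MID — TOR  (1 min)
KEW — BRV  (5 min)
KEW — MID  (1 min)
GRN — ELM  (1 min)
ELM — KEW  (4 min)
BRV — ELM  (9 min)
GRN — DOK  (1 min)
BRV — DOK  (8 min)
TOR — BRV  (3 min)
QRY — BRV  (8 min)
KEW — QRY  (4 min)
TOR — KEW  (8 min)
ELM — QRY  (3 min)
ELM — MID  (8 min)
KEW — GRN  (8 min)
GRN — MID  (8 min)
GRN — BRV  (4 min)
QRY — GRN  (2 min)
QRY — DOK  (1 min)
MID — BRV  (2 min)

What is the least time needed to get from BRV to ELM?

Enumerating some paths:
BRV → MID → TOR → DOK → GRN → ELM: 2+1+1+1+1 = 6
BRV → GRN → ELM: 4+1 = 5
Cheapest is BRV → GRN → ELM at 5 min.

5 min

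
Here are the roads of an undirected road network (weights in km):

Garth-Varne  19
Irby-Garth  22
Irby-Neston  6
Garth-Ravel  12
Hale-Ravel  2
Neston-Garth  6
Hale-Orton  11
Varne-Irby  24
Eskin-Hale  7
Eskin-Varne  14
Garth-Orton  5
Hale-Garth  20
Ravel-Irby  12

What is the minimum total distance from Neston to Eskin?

Settle nodes by increasing distance from Neston:
Neston: 0
Garth: 6  (via Neston)
Irby: 6  (via Neston)
Orton: 11  (via Garth)
Ravel: 18  (via Garth)
Hale: 20  (via Ravel)
Varne: 25  (via Garth)
Eskin: 27  (via Hale)
Shortest route: Neston → Garth → Ravel → Hale → Eskin = 27 km.

27 km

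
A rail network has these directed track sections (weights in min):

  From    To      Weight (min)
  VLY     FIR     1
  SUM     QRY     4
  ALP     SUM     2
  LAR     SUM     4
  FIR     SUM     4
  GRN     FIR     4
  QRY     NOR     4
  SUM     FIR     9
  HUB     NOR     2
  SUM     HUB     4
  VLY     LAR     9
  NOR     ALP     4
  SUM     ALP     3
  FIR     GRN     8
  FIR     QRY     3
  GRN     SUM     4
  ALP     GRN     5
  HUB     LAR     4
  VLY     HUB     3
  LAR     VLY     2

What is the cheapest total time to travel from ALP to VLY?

Shortest distances from ALP:
ALP: 0
SUM: 2  (via ALP)
GRN: 5  (via ALP)
QRY: 6  (via SUM)
HUB: 6  (via SUM)
NOR: 8  (via HUB)
FIR: 9  (via GRN)
LAR: 10  (via HUB)
VLY: 12  (via LAR)
Shortest route: ALP → SUM → HUB → LAR → VLY = 12 min.

12 min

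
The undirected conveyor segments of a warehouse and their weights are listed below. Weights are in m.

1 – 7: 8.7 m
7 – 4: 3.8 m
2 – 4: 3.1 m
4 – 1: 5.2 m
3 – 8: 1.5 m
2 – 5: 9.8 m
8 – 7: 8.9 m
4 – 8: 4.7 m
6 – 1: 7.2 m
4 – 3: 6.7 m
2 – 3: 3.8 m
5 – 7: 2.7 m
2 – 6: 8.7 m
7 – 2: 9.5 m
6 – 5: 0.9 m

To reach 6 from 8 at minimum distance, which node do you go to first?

4

Enumerating some paths:
8 → 7 → 5 → 6: 8.9+2.7+0.9 = 12.5
8 → 3 → 2 → 6: 1.5+3.8+8.7 = 14
8 → 4 → 7 → 5 → 6: 4.7+3.8+2.7+0.9 = 12.1
Cheapest is 8 → 4 → 7 → 5 → 6 at 12.1 m.
So from 8 the first move is to 4.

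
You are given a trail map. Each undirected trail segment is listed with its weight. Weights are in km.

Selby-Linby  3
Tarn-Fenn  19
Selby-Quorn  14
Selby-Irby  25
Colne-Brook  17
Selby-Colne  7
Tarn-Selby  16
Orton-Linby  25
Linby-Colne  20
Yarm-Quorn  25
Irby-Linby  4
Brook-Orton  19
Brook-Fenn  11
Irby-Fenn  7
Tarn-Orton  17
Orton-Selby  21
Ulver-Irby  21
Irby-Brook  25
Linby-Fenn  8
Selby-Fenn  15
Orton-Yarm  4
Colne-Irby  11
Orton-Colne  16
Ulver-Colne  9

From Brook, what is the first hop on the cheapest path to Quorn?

Candidate routes:
Brook–Colne–Selby–Quorn: 17+7+14 = 38
Brook–Fenn–Irby–Linby–Selby–Quorn: 11+7+4+3+14 = 39
Brook–Fenn–Linby–Selby–Quorn: 11+8+3+14 = 36
Brook–Fenn–Selby–Quorn: 11+15+14 = 40
Cheapest is Brook–Fenn–Linby–Selby–Quorn at 36 km.
So from Brook the first move is to Fenn.

Fenn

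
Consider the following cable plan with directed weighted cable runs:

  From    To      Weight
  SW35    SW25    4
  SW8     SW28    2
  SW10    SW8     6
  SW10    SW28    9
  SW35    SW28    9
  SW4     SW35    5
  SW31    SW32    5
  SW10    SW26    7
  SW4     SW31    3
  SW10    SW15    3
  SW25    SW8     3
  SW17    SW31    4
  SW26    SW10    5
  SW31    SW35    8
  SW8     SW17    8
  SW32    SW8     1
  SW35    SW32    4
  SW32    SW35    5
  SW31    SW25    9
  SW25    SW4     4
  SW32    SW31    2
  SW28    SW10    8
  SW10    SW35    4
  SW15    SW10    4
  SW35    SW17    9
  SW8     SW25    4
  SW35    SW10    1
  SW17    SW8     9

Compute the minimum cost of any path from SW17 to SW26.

20

Compare a few routes:
SW17–SW8–SW28–SW10–SW26: 9+2+8+7 = 26
SW17–SW31–SW35–SW10–SW26: 4+8+1+7 = 20
SW17–SW31–SW32–SW35–SW10–SW26: 4+5+5+1+7 = 22
Cheapest is SW17–SW31–SW35–SW10–SW26 at 20.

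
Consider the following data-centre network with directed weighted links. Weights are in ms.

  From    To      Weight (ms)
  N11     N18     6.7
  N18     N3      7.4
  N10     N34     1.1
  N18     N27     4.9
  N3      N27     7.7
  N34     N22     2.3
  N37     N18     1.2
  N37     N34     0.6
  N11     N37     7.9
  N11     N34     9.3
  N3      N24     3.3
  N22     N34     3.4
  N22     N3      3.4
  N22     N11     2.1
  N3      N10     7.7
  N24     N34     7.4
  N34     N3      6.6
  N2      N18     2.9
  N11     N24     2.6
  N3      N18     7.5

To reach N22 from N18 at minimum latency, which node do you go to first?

N3

Compare a few routes:
N18–N3–N10–N34–N22: 7.4+7.7+1.1+2.3 = 18.5
N18–N3–N24–N34–N22: 7.4+3.3+7.4+2.3 = 20.4
The minimum is 18.5 ms via N18–N3–N10–N34–N22.
So from N18 the first move is to N3.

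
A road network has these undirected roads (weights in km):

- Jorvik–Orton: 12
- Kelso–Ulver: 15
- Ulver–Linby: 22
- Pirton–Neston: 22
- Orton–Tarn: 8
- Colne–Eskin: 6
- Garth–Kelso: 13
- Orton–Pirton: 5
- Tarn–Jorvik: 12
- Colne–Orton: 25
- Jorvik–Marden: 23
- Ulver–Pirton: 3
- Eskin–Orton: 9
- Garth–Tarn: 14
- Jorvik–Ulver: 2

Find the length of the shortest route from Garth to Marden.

49 km

Running Dijkstra from Garth:
Garth: 0
Kelso: 13  (via Garth)
Tarn: 14  (via Garth)
Orton: 22  (via Tarn)
Jorvik: 26  (via Tarn)
Pirton: 27  (via Orton)
Ulver: 28  (via Kelso)
Eskin: 31  (via Orton)
Colne: 37  (via Eskin)
Marden: 49  (via Jorvik)
Shortest route: Garth → Tarn → Jorvik → Marden = 49 km.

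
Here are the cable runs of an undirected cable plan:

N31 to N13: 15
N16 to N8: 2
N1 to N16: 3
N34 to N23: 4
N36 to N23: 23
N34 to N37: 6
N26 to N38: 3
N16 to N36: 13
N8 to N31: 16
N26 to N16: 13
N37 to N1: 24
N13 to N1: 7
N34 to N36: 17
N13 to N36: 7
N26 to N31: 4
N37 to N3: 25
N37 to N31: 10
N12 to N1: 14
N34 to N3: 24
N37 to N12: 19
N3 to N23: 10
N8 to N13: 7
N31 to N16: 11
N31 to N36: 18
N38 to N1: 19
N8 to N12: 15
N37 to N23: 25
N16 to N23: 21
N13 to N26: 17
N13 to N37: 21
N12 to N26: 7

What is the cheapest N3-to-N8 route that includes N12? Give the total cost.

54

Shortest N3→N12: N3 → N23 → N34 → N37 → N12 = 39
Shortest N12→N8: N12 → N8 = 15
Total via N12: 39 + 15 = 54.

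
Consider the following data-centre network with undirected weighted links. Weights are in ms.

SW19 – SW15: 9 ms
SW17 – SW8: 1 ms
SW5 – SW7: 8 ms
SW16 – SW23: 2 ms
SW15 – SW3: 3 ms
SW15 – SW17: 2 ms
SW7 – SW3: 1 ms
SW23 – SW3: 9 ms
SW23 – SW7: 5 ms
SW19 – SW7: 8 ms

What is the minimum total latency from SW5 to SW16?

Enumerating some paths:
SW5–SW7–SW3–SW23–SW16: 8+1+9+2 = 20
SW5–SW7–SW23–SW16: 8+5+2 = 15
The minimum is 15 ms via SW5–SW7–SW23–SW16.

15 ms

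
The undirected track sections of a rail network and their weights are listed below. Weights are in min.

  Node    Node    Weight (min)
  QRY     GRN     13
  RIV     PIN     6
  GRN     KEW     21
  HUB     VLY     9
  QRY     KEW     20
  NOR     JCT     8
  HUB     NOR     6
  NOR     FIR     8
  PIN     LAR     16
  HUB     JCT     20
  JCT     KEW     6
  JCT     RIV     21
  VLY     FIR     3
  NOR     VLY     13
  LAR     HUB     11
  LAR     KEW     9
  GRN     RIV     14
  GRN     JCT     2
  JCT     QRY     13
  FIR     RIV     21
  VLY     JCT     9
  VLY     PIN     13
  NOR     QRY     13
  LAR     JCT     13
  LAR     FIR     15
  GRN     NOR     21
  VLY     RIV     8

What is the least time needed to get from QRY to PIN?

Running Dijkstra from QRY:
QRY: 0
GRN: 13  (via QRY)
NOR: 13  (via QRY)
JCT: 13  (via QRY)
HUB: 19  (via NOR)
KEW: 19  (via JCT)
FIR: 21  (via NOR)
VLY: 22  (via JCT)
LAR: 26  (via JCT)
RIV: 27  (via GRN)
PIN: 33  (via RIV)
Shortest route: QRY–GRN–RIV–PIN = 33 min.

33 min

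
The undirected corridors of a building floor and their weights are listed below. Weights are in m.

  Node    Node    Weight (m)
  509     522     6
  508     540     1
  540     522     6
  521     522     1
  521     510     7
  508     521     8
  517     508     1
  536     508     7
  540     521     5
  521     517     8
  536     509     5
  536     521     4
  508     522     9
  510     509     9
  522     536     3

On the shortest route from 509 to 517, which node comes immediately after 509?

536

Compare a few routes:
509 - 522 - 521 - 540 - 508 - 517: 6+1+5+1+1 = 14
509 - 536 - 508 - 517: 5+7+1 = 13
509 - 522 - 540 - 508 - 517: 6+6+1+1 = 14
Cheapest is 509 - 536 - 508 - 517 at 13 m.
So from 509 the first move is to 536.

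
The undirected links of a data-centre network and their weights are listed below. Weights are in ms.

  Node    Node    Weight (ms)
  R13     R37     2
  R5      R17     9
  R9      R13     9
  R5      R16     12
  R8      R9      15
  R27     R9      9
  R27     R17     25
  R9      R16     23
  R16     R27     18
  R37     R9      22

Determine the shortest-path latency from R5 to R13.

44 ms

Settle nodes by increasing distance from R5:
R5: 0
R17: 9  (via R5)
R16: 12  (via R5)
R27: 30  (via R16)
R9: 35  (via R16)
R13: 44  (via R9)
Shortest route: R5–R16–R9–R13 = 44 ms.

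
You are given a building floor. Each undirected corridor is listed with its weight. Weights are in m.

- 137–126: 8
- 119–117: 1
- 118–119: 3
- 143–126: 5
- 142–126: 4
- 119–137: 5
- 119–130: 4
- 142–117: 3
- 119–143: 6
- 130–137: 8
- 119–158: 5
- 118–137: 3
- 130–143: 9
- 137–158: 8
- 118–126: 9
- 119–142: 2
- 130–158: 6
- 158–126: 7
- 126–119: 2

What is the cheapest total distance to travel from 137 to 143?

Shortest distances from 137:
137: 0
118: 3  (via 137)
119: 5  (via 137)
117: 6  (via 119)
142: 7  (via 119)
126: 7  (via 119)
130: 8  (via 137)
158: 8  (via 137)
143: 11  (via 119)
Shortest route: 137–119–143 = 11 m.

11 m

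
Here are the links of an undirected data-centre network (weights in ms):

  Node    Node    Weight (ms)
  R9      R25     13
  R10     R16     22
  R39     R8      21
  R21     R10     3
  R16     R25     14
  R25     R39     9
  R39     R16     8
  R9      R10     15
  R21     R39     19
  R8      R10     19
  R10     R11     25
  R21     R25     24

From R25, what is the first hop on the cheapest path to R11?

R21

Candidate routes:
R25–R21–R10–R11: 24+3+25 = 52
R25–R9–R10–R11: 13+15+25 = 53
R25–R39–R21–R10–R11: 9+19+3+25 = 56
R25–R16–R10–R11: 14+22+25 = 61
Cheapest is R25–R21–R10–R11 at 52 ms.
So from R25 the first move is to R21.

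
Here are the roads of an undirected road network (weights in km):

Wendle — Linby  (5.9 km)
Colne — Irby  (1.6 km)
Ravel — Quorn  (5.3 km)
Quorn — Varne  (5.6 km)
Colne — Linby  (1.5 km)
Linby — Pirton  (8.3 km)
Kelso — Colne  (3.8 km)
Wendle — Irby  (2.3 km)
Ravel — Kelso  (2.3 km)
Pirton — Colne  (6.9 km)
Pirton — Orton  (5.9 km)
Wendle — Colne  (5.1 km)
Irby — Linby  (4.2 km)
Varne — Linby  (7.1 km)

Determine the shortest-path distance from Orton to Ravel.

18.9 km

Enumerating some paths:
Orton–Pirton–Colne–Kelso–Ravel: 5.9+6.9+3.8+2.3 = 18.9
Orton–Pirton–Linby–Colne–Kelso–Ravel: 5.9+8.3+1.5+3.8+2.3 = 21.8
Orton–Pirton–Linby–Irby–Colne–Kelso–Ravel: 5.9+8.3+4.2+1.6+3.8+2.3 = 26.1
The minimum is 18.9 km via Orton–Pirton–Colne–Kelso–Ravel.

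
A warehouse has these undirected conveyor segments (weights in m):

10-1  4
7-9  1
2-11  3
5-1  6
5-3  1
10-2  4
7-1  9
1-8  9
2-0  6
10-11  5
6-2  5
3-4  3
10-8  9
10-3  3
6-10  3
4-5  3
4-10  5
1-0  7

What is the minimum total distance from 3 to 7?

Candidate routes:
3 → 5 → 4 → 10 → 1 → 7: 1+3+5+4+9 = 22
3 → 4 → 10 → 1 → 7: 3+5+4+9 = 21
3 → 5 → 1 → 7: 1+6+9 = 16
3 → 4 → 5 → 1 → 7: 3+3+6+9 = 21
Cheapest is 3 → 5 → 1 → 7 at 16 m.

16 m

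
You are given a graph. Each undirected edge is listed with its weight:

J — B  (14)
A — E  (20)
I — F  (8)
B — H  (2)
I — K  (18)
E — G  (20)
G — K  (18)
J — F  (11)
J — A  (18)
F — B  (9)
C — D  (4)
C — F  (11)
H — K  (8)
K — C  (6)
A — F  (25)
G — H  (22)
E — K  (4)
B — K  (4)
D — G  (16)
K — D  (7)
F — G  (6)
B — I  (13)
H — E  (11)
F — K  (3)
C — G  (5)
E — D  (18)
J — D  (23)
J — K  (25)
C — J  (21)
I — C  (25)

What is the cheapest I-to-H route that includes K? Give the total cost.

Shortest I→K: I–F–K = 11
Shortest K→H: K–B–H = 6
Total via K: 11 + 6 = 17.

17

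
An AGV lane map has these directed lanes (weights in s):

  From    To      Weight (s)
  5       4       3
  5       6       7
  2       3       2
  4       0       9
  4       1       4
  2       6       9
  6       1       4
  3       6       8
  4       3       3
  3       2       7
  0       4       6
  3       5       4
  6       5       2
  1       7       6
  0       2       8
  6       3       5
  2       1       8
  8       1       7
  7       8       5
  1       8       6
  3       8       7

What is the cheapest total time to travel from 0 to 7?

Enumerating some paths:
0 → 2 → 3 → 5 → 4 → 1 → 7: 8+2+4+3+4+6 = 27
0 → 4 → 1 → 7: 6+4+6 = 16
0 → 2 → 1 → 7: 8+8+6 = 22
The minimum is 16 s via 0 → 4 → 1 → 7.

16 s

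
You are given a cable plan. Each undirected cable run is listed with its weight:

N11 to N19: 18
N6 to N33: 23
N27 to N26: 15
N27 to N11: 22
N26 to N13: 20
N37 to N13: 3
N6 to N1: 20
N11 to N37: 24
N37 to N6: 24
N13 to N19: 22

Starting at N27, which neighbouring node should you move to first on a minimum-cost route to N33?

N26

Candidate routes:
N27–N11–N37–N6–N33: 22+24+24+23 = 93
N27–N26–N13–N37–N6–N33: 15+20+3+24+23 = 85
N27–N11–N19–N13–N37–N6–N33: 22+18+22+3+24+23 = 112
N27–N26–N13–N19–N11–N37–N6–N33: 15+20+22+18+24+24+23 = 146
Cheapest is N27–N26–N13–N37–N6–N33 at 85.
So from N27 the first move is to N26.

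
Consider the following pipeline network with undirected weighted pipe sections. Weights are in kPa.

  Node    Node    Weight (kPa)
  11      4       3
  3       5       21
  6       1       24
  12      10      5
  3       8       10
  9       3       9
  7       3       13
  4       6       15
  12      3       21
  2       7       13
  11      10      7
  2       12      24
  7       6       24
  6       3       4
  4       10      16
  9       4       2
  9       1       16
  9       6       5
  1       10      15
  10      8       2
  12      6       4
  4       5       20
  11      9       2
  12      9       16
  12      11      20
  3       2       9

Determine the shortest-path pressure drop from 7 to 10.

25 kPa

Enumerating some paths:
7–3–6–9–11–10: 13+4+5+2+7 = 31
7–3–8–10: 13+10+2 = 25
7–3–6–12–10: 13+4+4+5 = 26
7–3–9–11–10: 13+9+2+7 = 31
The minimum is 25 kPa via 7–3–8–10.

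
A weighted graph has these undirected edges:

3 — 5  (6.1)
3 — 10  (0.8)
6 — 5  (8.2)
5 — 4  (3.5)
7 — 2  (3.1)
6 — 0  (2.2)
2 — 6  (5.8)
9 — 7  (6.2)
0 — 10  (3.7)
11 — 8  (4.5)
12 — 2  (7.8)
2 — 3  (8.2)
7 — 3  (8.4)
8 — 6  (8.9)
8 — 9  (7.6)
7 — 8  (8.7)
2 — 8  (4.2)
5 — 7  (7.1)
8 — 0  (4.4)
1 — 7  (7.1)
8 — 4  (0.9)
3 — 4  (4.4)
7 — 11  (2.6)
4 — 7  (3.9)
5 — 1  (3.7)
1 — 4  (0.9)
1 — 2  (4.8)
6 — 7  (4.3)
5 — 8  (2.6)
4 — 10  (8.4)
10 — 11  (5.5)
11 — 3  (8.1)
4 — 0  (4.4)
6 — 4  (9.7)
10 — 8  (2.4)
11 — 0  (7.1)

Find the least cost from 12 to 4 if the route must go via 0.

20.2

Best 12 to 0: 12–2–6–0 costing 15.8
Best 0 to 4: 0–4 costing 4.4
Total via 0: 15.8 + 4.4 = 20.2.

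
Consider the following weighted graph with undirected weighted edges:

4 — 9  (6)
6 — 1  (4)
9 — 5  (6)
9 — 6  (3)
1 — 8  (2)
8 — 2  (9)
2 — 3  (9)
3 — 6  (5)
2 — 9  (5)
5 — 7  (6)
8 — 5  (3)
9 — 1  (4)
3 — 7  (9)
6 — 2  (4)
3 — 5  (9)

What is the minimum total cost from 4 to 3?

14

Compare a few routes:
4 → 9 → 6 → 3: 6+3+5 = 14
4 → 9 → 1 → 6 → 3: 6+4+4+5 = 19
Cheapest is 4 → 9 → 6 → 3 at 14.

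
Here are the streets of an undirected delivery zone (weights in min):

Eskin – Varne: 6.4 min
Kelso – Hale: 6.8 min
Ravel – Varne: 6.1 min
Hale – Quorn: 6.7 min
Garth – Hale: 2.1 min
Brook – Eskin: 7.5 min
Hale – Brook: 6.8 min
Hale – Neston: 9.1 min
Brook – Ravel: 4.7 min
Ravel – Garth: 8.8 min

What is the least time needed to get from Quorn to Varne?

23.7 min

Enumerating some paths:
Quorn–Hale–Brook–Ravel–Varne: 6.7+6.8+4.7+6.1 = 24.3
Quorn–Hale–Garth–Ravel–Brook–Eskin–Varne: 6.7+2.1+8.8+4.7+7.5+6.4 = 36.2
Quorn–Hale–Garth–Ravel–Varne: 6.7+2.1+8.8+6.1 = 23.7
Quorn–Hale–Brook–Eskin–Varne: 6.7+6.8+7.5+6.4 = 27.4
The minimum is 23.7 min via Quorn–Hale–Garth–Ravel–Varne.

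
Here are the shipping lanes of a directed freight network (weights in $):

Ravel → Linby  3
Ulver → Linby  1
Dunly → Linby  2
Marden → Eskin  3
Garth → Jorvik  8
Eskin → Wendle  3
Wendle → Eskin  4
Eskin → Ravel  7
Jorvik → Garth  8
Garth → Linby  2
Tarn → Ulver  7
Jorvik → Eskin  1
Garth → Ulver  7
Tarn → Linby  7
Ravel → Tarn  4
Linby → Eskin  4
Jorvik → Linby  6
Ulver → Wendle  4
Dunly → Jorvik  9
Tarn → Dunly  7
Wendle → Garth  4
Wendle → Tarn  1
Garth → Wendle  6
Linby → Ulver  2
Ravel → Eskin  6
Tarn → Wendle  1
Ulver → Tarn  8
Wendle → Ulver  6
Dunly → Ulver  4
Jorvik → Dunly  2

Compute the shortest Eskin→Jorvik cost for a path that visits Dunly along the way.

Shortest Eskin→Dunly: Eskin–Wendle–Tarn–Dunly = 11
Shortest Dunly→Jorvik: Dunly–Jorvik = 9
Total via Dunly: 11 + 9 = $20.

$20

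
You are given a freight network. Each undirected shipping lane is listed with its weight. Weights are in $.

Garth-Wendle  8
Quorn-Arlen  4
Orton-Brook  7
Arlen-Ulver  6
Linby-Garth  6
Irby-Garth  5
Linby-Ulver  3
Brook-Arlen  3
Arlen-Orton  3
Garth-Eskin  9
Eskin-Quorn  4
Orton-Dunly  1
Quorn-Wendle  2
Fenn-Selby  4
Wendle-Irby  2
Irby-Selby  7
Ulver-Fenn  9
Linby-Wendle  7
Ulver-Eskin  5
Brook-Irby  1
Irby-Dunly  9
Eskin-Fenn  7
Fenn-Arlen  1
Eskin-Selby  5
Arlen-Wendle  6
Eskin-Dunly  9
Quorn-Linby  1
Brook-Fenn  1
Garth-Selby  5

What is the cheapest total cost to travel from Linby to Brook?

Enumerating some paths:
Linby - Quorn - Wendle - Irby - Brook: 1+2+2+1 = 6
Linby - Quorn - Arlen - Fenn - Brook: 1+4+1+1 = 7
The minimum is $6 via Linby - Quorn - Wendle - Irby - Brook.

$6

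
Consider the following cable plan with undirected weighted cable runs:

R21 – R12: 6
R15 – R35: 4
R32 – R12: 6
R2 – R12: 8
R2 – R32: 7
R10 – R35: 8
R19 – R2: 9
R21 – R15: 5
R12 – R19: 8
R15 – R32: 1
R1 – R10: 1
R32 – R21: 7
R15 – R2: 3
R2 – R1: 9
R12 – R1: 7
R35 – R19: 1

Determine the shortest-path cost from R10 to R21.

Settle nodes by increasing distance from R10:
R10: 0
R1: 1  (via R10)
R12: 8  (via R1)
R35: 8  (via R10)
R19: 9  (via R35)
R2: 10  (via R1)
R15: 12  (via R35)
R32: 13  (via R15)
R21: 14  (via R12)
Shortest route: R10 → R1 → R12 → R21 = 14.

14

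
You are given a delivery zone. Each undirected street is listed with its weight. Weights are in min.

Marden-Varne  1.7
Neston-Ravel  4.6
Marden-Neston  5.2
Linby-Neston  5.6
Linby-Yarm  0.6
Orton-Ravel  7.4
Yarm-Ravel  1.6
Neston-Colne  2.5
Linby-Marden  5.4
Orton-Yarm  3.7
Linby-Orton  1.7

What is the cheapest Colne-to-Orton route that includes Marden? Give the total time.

Shortest Colne→Marden: Colne–Neston–Marden = 7.7
Shortest Marden→Orton: Marden–Linby–Orton = 7.1
Total via Marden: 7.7 + 7.1 = 14.8 min.

14.8 min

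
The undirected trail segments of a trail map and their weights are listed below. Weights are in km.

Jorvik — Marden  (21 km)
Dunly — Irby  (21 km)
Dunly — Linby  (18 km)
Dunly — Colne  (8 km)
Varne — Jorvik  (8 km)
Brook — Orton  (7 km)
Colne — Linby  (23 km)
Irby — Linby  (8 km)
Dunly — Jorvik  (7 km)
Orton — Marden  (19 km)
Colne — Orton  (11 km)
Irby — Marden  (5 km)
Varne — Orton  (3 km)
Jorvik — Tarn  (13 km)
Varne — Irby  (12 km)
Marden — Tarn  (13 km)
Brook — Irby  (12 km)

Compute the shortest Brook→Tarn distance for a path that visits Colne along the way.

Best Brook to Colne: Brook–Orton–Colne costing 18
Shortest Colne→Tarn: Colne–Dunly–Jorvik–Tarn = 28
Total via Colne: 18 + 28 = 46 km.

46 km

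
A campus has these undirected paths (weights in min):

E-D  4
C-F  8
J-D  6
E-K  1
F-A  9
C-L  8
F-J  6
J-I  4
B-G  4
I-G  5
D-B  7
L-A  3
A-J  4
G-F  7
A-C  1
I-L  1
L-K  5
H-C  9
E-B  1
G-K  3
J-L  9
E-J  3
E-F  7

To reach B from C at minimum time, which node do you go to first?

A

Candidate routes:
C - A - L - K - E - B: 1+3+5+1+1 = 11
C - A - J - E - B: 1+4+3+1 = 9
Cheapest is C - A - J - E - B at 9 min.
So from C the first move is to A.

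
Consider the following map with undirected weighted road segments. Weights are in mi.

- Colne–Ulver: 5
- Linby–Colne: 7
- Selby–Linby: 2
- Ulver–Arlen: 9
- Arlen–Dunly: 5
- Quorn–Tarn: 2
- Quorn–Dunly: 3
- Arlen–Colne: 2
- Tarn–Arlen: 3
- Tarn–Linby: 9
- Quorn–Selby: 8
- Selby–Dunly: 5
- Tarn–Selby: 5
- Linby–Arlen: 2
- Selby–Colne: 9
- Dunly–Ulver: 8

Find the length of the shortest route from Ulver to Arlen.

Candidate routes:
Ulver - Colne - Linby - Arlen: 5+7+2 = 14
Ulver - Colne - Arlen: 5+2 = 7
Ulver - Arlen: 9 = 9
Ulver - Dunly - Arlen: 8+5 = 13
Cheapest is Ulver - Colne - Arlen at 7 mi.

7 mi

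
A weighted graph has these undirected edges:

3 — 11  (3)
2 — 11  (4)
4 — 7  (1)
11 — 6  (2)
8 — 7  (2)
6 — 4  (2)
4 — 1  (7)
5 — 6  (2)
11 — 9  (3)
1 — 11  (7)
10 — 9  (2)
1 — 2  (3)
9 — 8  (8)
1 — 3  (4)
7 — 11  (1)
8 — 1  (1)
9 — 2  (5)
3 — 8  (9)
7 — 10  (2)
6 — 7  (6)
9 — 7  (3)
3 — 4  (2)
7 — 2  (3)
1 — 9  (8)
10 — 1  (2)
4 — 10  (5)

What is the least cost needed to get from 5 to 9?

Compare a few routes:
5–6–11–7–9: 2+2+1+3 = 8
5–6–11–9: 2+2+3 = 7
Cheapest is 5–6–11–9 at 7.

7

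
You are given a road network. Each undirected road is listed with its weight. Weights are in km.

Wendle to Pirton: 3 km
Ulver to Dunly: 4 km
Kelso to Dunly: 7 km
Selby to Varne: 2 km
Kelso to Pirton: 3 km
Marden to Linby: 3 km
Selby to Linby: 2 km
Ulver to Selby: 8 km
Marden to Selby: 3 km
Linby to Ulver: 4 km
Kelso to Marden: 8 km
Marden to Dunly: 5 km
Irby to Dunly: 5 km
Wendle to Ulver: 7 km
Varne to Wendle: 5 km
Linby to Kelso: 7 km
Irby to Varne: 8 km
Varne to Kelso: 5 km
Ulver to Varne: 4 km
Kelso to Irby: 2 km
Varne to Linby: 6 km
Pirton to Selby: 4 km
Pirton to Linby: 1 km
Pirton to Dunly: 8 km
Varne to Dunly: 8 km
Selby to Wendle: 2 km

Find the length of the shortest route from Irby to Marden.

Settle nodes by increasing distance from Irby:
Irby: 0
Kelso: 2  (via Irby)
Pirton: 5  (via Kelso)
Dunly: 5  (via Irby)
Linby: 6  (via Pirton)
Varne: 7  (via Kelso)
Wendle: 8  (via Pirton)
Selby: 8  (via Linby)
Marden: 9  (via Linby)
Shortest route: Irby–Kelso–Pirton–Linby–Marden = 9 km.

9 km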